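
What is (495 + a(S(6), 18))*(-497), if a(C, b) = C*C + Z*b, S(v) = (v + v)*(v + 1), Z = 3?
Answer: -3779685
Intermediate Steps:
S(v) = 2*v*(1 + v) (S(v) = (2*v)*(1 + v) = 2*v*(1 + v))
a(C, b) = C² + 3*b (a(C, b) = C*C + 3*b = C² + 3*b)
(495 + a(S(6), 18))*(-497) = (495 + ((2*6*(1 + 6))² + 3*18))*(-497) = (495 + ((2*6*7)² + 54))*(-497) = (495 + (84² + 54))*(-497) = (495 + (7056 + 54))*(-497) = (495 + 7110)*(-497) = 7605*(-497) = -3779685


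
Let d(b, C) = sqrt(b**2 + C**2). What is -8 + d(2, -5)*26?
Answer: -8 + 26*sqrt(29) ≈ 132.01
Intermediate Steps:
d(b, C) = sqrt(C**2 + b**2)
-8 + d(2, -5)*26 = -8 + sqrt((-5)**2 + 2**2)*26 = -8 + sqrt(25 + 4)*26 = -8 + sqrt(29)*26 = -8 + 26*sqrt(29)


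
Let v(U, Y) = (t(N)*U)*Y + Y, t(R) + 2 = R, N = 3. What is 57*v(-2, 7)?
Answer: -399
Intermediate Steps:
t(R) = -2 + R
v(U, Y) = Y + U*Y (v(U, Y) = ((-2 + 3)*U)*Y + Y = (1*U)*Y + Y = U*Y + Y = Y + U*Y)
57*v(-2, 7) = 57*(7*(1 - 2)) = 57*(7*(-1)) = 57*(-7) = -399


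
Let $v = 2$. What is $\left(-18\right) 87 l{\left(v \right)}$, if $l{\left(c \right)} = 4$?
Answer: $-6264$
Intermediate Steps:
$\left(-18\right) 87 l{\left(v \right)} = \left(-18\right) 87 \cdot 4 = \left(-1566\right) 4 = -6264$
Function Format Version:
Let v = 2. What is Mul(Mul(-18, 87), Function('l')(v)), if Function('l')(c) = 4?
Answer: -6264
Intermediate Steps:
Mul(Mul(-18, 87), Function('l')(v)) = Mul(Mul(-18, 87), 4) = Mul(-1566, 4) = -6264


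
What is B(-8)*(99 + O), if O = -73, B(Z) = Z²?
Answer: 1664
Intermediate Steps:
B(-8)*(99 + O) = (-8)²*(99 - 73) = 64*26 = 1664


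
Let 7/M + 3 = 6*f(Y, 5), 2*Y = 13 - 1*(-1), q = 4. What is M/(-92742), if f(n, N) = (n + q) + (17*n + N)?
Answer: -7/74842794 ≈ -9.3529e-8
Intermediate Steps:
Y = 7 (Y = (13 - 1*(-1))/2 = (13 + 1)/2 = (½)*14 = 7)
f(n, N) = 4 + N + 18*n (f(n, N) = (n + 4) + (17*n + N) = (4 + n) + (N + 17*n) = 4 + N + 18*n)
M = 7/807 (M = 7/(-3 + 6*(4 + 5 + 18*7)) = 7/(-3 + 6*(4 + 5 + 126)) = 7/(-3 + 6*135) = 7/(-3 + 810) = 7/807 ≈ 0.0086741)
M/(-92742) = (7/807)/(-92742) = (7/807)*(-1/92742) = -7/74842794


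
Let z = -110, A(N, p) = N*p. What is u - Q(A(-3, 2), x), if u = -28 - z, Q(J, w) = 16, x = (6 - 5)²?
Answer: 66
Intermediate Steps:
x = 1 (x = 1² = 1)
u = 82 (u = -28 - 1*(-110) = -28 + 110 = 82)
u - Q(A(-3, 2), x) = 82 - 1*16 = 82 - 16 = 66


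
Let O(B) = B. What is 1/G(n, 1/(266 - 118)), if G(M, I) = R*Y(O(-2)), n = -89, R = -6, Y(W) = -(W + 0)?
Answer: -1/12 ≈ -0.083333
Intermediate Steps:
Y(W) = -W
G(M, I) = -12 (G(M, I) = -(-6)*(-2) = -6*2 = -12)
1/G(n, 1/(266 - 118)) = 1/(-12) = -1/12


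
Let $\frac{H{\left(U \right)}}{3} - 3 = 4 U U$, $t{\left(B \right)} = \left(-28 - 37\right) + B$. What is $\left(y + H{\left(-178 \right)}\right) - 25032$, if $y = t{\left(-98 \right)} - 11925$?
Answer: $343097$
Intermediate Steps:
$t{\left(B \right)} = -65 + B$
$H{\left(U \right)} = 9 + 12 U^{2}$ ($H{\left(U \right)} = 9 + 3 \cdot 4 U U = 9 + 3 \cdot 4 U^{2} = 9 + 12 U^{2}$)
$y = -12088$ ($y = \left(-65 - 98\right) - 11925 = -163 - 11925 = -12088$)
$\left(y + H{\left(-178 \right)}\right) - 25032 = \left(-12088 + \left(9 + 12 \left(-178\right)^{2}\right)\right) - 25032 = \left(-12088 + \left(9 + 12 \cdot 31684\right)\right) - 25032 = \left(-12088 + \left(9 + 380208\right)\right) - 25032 = \left(-12088 + 380217\right) - 25032 = 368129 - 25032 = 343097$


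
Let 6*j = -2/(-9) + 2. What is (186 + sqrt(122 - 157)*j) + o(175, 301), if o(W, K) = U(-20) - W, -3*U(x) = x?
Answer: 53/3 + 10*I*sqrt(35)/27 ≈ 17.667 + 2.1911*I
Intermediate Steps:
U(x) = -x/3
j = 10/27 (j = (-2/(-9) + 2)/6 = (-2*(-1/9) + 2)/6 = (2/9 + 2)/6 = (1/6)*(20/9) = 10/27 ≈ 0.37037)
o(W, K) = 20/3 - W (o(W, K) = -1/3*(-20) - W = 20/3 - W)
(186 + sqrt(122 - 157)*j) + o(175, 301) = (186 + sqrt(122 - 157)*(10/27)) + (20/3 - 1*175) = (186 + sqrt(-35)*(10/27)) + (20/3 - 175) = (186 + (I*sqrt(35))*(10/27)) - 505/3 = (186 + 10*I*sqrt(35)/27) - 505/3 = 53/3 + 10*I*sqrt(35)/27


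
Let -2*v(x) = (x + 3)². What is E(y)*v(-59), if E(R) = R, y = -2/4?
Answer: 784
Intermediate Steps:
y = -½ (y = -2*¼ = -½ ≈ -0.50000)
v(x) = -(3 + x)²/2 (v(x) = -(x + 3)²/2 = -(3 + x)²/2)
E(y)*v(-59) = -(-1)*(3 - 59)²/4 = -(-1)*(-56)²/4 = -(-1)*3136/4 = -½*(-1568) = 784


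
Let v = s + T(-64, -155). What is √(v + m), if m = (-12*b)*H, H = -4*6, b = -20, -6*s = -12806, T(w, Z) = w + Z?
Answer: I*√34602/3 ≈ 62.005*I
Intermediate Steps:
T(w, Z) = Z + w
s = 6403/3 (s = -⅙*(-12806) = 6403/3 ≈ 2134.3)
H = -24
v = 5746/3 (v = 6403/3 + (-155 - 64) = 6403/3 - 219 = 5746/3 ≈ 1915.3)
m = -5760 (m = -12*(-20)*(-24) = 240*(-24) = -5760)
√(v + m) = √(5746/3 - 5760) = √(-11534/3) = I*√34602/3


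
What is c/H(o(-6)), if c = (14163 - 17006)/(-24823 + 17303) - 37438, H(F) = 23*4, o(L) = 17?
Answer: -281530917/691840 ≈ -406.93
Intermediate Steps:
H(F) = 92
c = -281530917/7520 (c = -2843/(-7520) - 37438 = -2843*(-1/7520) - 37438 = 2843/7520 - 37438 = -281530917/7520 ≈ -37438.)
c/H(o(-6)) = -281530917/7520/92 = -281530917/7520*1/92 = -281530917/691840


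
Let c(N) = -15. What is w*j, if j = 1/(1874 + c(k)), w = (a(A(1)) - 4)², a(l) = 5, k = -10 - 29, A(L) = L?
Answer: 1/1859 ≈ 0.00053792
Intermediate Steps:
k = -39
w = 1 (w = (5 - 4)² = 1² = 1)
j = 1/1859 (j = 1/(1874 - 15) = 1/1859 ≈ 0.00053792)
w*j = 1*(1/1859) = 1/1859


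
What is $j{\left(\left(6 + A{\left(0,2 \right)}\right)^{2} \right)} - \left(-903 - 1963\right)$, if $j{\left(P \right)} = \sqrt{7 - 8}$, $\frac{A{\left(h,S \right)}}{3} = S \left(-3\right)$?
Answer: $2866 + i \approx 2866.0 + 1.0 i$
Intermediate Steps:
$A{\left(h,S \right)} = - 9 S$ ($A{\left(h,S \right)} = 3 S \left(-3\right) = 3 \left(- 3 S\right) = - 9 S$)
$j{\left(P \right)} = i$ ($j{\left(P \right)} = \sqrt{-1} = i$)
$j{\left(\left(6 + A{\left(0,2 \right)}\right)^{2} \right)} - \left(-903 - 1963\right) = i - \left(-903 - 1963\right) = i - -2866 = i + 2866 = 2866 + i$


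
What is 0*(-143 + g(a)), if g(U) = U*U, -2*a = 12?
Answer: 0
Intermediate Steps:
a = -6 (a = -1/2*12 = -6)
g(U) = U**2
0*(-143 + g(a)) = 0*(-143 + (-6)**2) = 0*(-143 + 36) = 0*(-107) = 0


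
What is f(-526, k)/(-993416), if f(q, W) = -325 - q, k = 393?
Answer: -201/993416 ≈ -0.00020233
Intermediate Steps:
f(-526, k)/(-993416) = (-325 - 1*(-526))/(-993416) = (-325 + 526)*(-1/993416) = 201*(-1/993416) = -201/993416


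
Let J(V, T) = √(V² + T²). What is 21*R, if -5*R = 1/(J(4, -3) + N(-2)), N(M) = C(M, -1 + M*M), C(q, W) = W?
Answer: -21/40 ≈ -0.52500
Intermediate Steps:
J(V, T) = √(T² + V²)
N(M) = -1 + M² (N(M) = -1 + M*M = -1 + M²)
R = -1/40 (R = -1/(5*(√((-3)² + 4²) + (-1 + (-2)²))) = -1/(5*(√(9 + 16) + (-1 + 4))) = -1/(5*(√25 + 3)) = -1/(5*(5 + 3)) = -⅕/8 = -⅕*⅛ = -1/40 ≈ -0.025000)
21*R = 21*(-1/40) = -21/40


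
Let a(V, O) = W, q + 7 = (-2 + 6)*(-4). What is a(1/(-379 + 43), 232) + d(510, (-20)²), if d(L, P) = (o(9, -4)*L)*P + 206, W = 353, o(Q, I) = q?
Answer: -4691441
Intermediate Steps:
q = -23 (q = -7 + (-2 + 6)*(-4) = -7 + 4*(-4) = -7 - 16 = -23)
o(Q, I) = -23
d(L, P) = 206 - 23*L*P (d(L, P) = (-23*L)*P + 206 = -23*L*P + 206 = 206 - 23*L*P)
a(V, O) = 353
a(1/(-379 + 43), 232) + d(510, (-20)²) = 353 + (206 - 23*510*(-20)²) = 353 + (206 - 23*510*400) = 353 + (206 - 4692000) = 353 - 4691794 = -4691441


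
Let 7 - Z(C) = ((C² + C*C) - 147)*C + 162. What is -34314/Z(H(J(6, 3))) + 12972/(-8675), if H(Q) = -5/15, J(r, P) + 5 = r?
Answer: 3982886409/23882275 ≈ 166.77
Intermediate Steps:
J(r, P) = -5 + r
H(Q) = -⅓ (H(Q) = -5*1/15 = -⅓)
Z(C) = -155 - C*(-147 + 2*C²) (Z(C) = 7 - (((C² + C*C) - 147)*C + 162) = 7 - (((C² + C²) - 147)*C + 162) = 7 - ((2*C² - 147)*C + 162) = 7 - ((-147 + 2*C²)*C + 162) = 7 - (C*(-147 + 2*C²) + 162) = 7 - (162 + C*(-147 + 2*C²)) = 7 + (-162 - C*(-147 + 2*C²)) = -155 - C*(-147 + 2*C²))
-34314/Z(H(J(6, 3))) + 12972/(-8675) = -34314/(-155 - 2*(-⅓)³ + 147*(-⅓)) + 12972/(-8675) = -34314/(-155 - 2*(-1/27) - 49) + 12972*(-1/8675) = -34314/(-155 + 2/27 - 49) - 12972/8675 = -34314/(-5506/27) - 12972/8675 = -34314*(-27/5506) - 12972/8675 = 463239/2753 - 12972/8675 = 3982886409/23882275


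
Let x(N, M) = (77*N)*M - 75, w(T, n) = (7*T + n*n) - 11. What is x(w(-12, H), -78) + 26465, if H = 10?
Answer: -3640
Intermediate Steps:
w(T, n) = -11 + n**2 + 7*T (w(T, n) = (7*T + n**2) - 11 = (n**2 + 7*T) - 11 = -11 + n**2 + 7*T)
x(N, M) = -75 + 77*M*N (x(N, M) = 77*M*N - 75 = -75 + 77*M*N)
x(w(-12, H), -78) + 26465 = (-75 + 77*(-78)*(-11 + 10**2 + 7*(-12))) + 26465 = (-75 + 77*(-78)*(-11 + 100 - 84)) + 26465 = (-75 + 77*(-78)*5) + 26465 = (-75 - 30030) + 26465 = -30105 + 26465 = -3640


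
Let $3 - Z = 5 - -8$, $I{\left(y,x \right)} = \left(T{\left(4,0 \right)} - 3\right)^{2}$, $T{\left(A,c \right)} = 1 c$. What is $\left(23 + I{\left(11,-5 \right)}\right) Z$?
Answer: $-320$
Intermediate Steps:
$T{\left(A,c \right)} = c$
$I{\left(y,x \right)} = 9$ ($I{\left(y,x \right)} = \left(0 - 3\right)^{2} = \left(-3\right)^{2} = 9$)
$Z = -10$ ($Z = 3 - \left(5 - -8\right) = 3 - \left(5 + 8\right) = 3 - 13 = -10$)
$\left(23 + I{\left(11,-5 \right)}\right) Z = \left(23 + 9\right) \left(-10\right) = 32 \left(-10\right) = -320$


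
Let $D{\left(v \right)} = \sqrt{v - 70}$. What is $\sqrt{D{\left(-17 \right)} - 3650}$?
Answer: $\sqrt{-3650 + i \sqrt{87}} \approx 0.07719 + 60.415 i$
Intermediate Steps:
$D{\left(v \right)} = \sqrt{-70 + v}$
$\sqrt{D{\left(-17 \right)} - 3650} = \sqrt{\sqrt{-70 - 17} - 3650} = \sqrt{\sqrt{-87} - 3650} = \sqrt{i \sqrt{87} - 3650} = \sqrt{-3650 + i \sqrt{87}}$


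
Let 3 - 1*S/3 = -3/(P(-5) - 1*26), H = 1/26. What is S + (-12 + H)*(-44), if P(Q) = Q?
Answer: 215612/403 ≈ 535.02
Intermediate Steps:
H = 1/26 (H = 1*(1/26) = 1/26 ≈ 0.038462)
S = 270/31 (S = 9 - (-9)/(-5 - 1*26) = 9 - (-9)/(-5 - 26) = 9 - (-9)/(-31) = 9 - (-9)*(-1)/31 = 9 - 3*3/31 = 9 - 9/31 = 270/31 ≈ 8.7097)
S + (-12 + H)*(-44) = 270/31 + (-12 + 1/26)*(-44) = 270/31 - 311/26*(-44) = 270/31 + 6842/13 = 215612/403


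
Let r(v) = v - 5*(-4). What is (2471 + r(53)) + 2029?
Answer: 4573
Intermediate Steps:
r(v) = 20 + v (r(v) = v + 20 = 20 + v)
(2471 + r(53)) + 2029 = (2471 + (20 + 53)) + 2029 = (2471 + 73) + 2029 = 2544 + 2029 = 4573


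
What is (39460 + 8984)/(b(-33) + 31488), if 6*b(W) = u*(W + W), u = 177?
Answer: 16148/9847 ≈ 1.6399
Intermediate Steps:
b(W) = 59*W (b(W) = (177*(W + W))/6 = (177*(2*W))/6 = (354*W)/6 = 59*W)
(39460 + 8984)/(b(-33) + 31488) = (39460 + 8984)/(59*(-33) + 31488) = 48444/(-1947 + 31488) = 48444/29541 = 48444*(1/29541) = 16148/9847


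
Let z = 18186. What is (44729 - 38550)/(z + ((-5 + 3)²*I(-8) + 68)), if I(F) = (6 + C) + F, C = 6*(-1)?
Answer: 6179/18222 ≈ 0.33910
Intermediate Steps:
C = -6
I(F) = F (I(F) = (6 - 6) + F = 0 + F = F)
(44729 - 38550)/(z + ((-5 + 3)²*I(-8) + 68)) = (44729 - 38550)/(18186 + ((-5 + 3)²*(-8) + 68)) = 6179/(18186 + ((-2)²*(-8) + 68)) = 6179/(18186 + (4*(-8) + 68)) = 6179/(18186 + (-32 + 68)) = 6179/(18186 + 36) = 6179/18222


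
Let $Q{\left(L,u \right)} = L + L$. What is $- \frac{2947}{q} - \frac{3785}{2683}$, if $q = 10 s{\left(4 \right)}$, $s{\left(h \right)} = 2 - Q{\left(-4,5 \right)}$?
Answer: $- \frac{8285301}{268300} \approx -30.881$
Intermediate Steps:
$Q{\left(L,u \right)} = 2 L$
$s{\left(h \right)} = 10$ ($s{\left(h \right)} = 2 - 2 \left(-4\right) = 2 - -8 = 2 + 8 = 10$)
$q = 100$ ($q = 10 \cdot 10 = 100$)
$- \frac{2947}{q} - \frac{3785}{2683} = - \frac{2947}{100} - \frac{3785}{2683} = - \frac{8285301}{268300}$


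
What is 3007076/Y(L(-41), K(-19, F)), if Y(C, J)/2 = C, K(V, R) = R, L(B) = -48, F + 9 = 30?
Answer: -751769/24 ≈ -31324.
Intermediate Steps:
F = 21 (F = -9 + 30 = 21)
Y(C, J) = 2*C
3007076/Y(L(-41), K(-19, F)) = 3007076/((2*(-48))) = 3007076/(-96) = 3007076*(-1/96) = -751769/24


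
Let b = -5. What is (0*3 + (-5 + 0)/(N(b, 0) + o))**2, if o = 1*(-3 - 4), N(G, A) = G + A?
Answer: 25/144 ≈ 0.17361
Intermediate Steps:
N(G, A) = A + G
o = -7 (o = 1*(-7) = -7)
(0*3 + (-5 + 0)/(N(b, 0) + o))**2 = (0*3 + (-5 + 0)/((0 - 5) - 7))**2 = (0 - 5/(-5 - 7))**2 = (0 - 5/(-12))**2 = (0 - 5*(-1/12))**2 = (0 + 5/12)**2 = (5/12)**2 = 25/144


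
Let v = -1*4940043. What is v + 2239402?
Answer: -2700641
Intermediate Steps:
v = -4940043
v + 2239402 = -4940043 + 2239402 = -2700641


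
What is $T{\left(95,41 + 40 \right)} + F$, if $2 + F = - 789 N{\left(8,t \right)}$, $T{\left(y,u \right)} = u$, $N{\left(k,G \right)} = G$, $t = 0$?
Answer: $79$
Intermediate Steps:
$F = -2$ ($F = -2 - 0 = -2 + 0 = -2$)
$T{\left(95,41 + 40 \right)} + F = \left(41 + 40\right) - 2 = 81 - 2 = 79$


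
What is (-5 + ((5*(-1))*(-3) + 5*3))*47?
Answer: 1175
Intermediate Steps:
(-5 + ((5*(-1))*(-3) + 5*3))*47 = (-5 + (-5*(-3) + 15))*47 = (-5 + (15 + 15))*47 = (-5 + 30)*47 = 25*47 = 1175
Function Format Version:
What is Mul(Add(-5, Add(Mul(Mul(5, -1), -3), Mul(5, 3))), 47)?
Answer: 1175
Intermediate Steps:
Mul(Add(-5, Add(Mul(Mul(5, -1), -3), Mul(5, 3))), 47) = Mul(Add(-5, Add(Mul(-5, -3), 15)), 47) = Mul(Add(-5, Add(15, 15)), 47) = Mul(Add(-5, 30), 47) = Mul(25, 47) = 1175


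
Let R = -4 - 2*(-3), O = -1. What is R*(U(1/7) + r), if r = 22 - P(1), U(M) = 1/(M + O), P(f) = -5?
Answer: 155/3 ≈ 51.667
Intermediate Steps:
U(M) = 1/(-1 + M) (U(M) = 1/(M - 1) = 1/(-1 + M))
R = 2 (R = -4 + 6 = 2)
r = 27 (r = 22 - 1*(-5) = 22 + 5 = 27)
R*(U(1/7) + r) = 2*(1/(-1 + 1/7) + 27) = 2*(1/(-1 + ⅐) + 27) = 2*(1/(-6/7) + 27) = 2*(-7/6 + 27) = 2*(155/6) = 155/3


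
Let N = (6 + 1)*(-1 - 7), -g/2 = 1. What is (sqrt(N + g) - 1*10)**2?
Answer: (10 - I*sqrt(58))**2 ≈ 42.0 - 152.32*I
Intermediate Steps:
g = -2 (g = -2*1 = -2)
N = -56 (N = 7*(-8) = -56)
(sqrt(N + g) - 1*10)**2 = (sqrt(-56 - 2) - 1*10)**2 = (sqrt(-58) - 10)**2 = (I*sqrt(58) - 10)**2 = (-10 + I*sqrt(58))**2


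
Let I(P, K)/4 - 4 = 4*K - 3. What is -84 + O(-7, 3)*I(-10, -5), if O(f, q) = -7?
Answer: 448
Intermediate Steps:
I(P, K) = 4 + 16*K (I(P, K) = 16 + 4*(4*K - 3) = 16 + 4*(-3 + 4*K) = 16 + (-12 + 16*K) = 4 + 16*K)
-84 + O(-7, 3)*I(-10, -5) = -84 - 7*(4 + 16*(-5)) = -84 - 7*(4 - 80) = -84 - 7*(-76) = -84 + 532 = 448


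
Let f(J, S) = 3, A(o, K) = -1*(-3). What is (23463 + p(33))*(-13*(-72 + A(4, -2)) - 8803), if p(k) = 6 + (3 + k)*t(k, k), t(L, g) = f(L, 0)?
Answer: -186399762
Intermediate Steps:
A(o, K) = 3
t(L, g) = 3
p(k) = 15 + 3*k (p(k) = 6 + (3 + k)*3 = 6 + (9 + 3*k) = 15 + 3*k)
(23463 + p(33))*(-13*(-72 + A(4, -2)) - 8803) = (23463 + (15 + 3*33))*(-13*(-72 + 3) - 8803) = (23463 + (15 + 99))*(-13*(-69) - 8803) = (23463 + 114)*(897 - 8803) = 23577*(-7906) = -186399762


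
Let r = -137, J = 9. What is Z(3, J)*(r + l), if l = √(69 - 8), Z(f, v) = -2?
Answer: 274 - 2*√61 ≈ 258.38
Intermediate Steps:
l = √61 ≈ 7.8102
Z(3, J)*(r + l) = -2*(-137 + √61) = 274 - 2*√61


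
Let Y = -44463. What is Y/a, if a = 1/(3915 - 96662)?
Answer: 4123809861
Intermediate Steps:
a = -1/92747 (a = 1/(-92747) = -1/92747 ≈ -1.0782e-5)
Y/a = -44463/(-1/92747) = -44463*(-92747) = 4123809861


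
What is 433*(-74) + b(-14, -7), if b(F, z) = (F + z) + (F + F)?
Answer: -32091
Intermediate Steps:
b(F, z) = z + 3*F (b(F, z) = (F + z) + 2*F = z + 3*F)
433*(-74) + b(-14, -7) = 433*(-74) + (-7 + 3*(-14)) = -32042 + (-7 - 42) = -32042 - 49 = -32091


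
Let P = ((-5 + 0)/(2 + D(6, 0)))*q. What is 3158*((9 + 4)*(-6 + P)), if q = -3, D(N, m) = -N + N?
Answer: 61581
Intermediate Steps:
D(N, m) = 0
P = 15/2 (P = ((-5 + 0)/(2 + 0))*(-3) = -5/2*(-3) = 15/2 ≈ 7.5000)
3158*((9 + 4)*(-6 + P)) = 3158*((9 + 4)*(-6 + 15/2)) = 3158*(13*(3/2)) = 3158*(39/2) = 61581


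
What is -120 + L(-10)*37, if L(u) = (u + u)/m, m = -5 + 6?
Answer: -860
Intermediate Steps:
m = 1
L(u) = 2*u (L(u) = (u + u)/1 = (2*u)*1 = 2*u)
-120 + L(-10)*37 = -120 + (2*(-10))*37 = -120 - 20*37 = -120 - 740 = -860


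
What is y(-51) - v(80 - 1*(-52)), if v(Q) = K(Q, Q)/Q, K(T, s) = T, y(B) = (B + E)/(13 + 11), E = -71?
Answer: -73/12 ≈ -6.0833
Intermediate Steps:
y(B) = -71/24 + B/24 (y(B) = (B - 71)/(13 + 11) = (-71 + B)/24 = (-71 + B)*(1/24) = -71/24 + B/24)
v(Q) = 1 (v(Q) = Q/Q = 1)
y(-51) - v(80 - 1*(-52)) = (-71/24 + (1/24)*(-51)) - 1*1 = (-71/24 - 17/8) - 1 = -61/12 - 1 = -73/12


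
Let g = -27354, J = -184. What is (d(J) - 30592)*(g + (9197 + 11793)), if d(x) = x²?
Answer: -20772096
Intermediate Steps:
(d(J) - 30592)*(g + (9197 + 11793)) = ((-184)² - 30592)*(-27354 + (9197 + 11793)) = (33856 - 30592)*(-27354 + 20990) = 3264*(-6364) = -20772096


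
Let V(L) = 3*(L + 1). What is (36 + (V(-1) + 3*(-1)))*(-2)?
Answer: -66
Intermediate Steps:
V(L) = 3 + 3*L (V(L) = 3*(1 + L) = 3 + 3*L)
(36 + (V(-1) + 3*(-1)))*(-2) = (36 + ((3 + 3*(-1)) + 3*(-1)))*(-2) = (36 + ((3 - 3) - 3))*(-2) = (36 + (0 - 3))*(-2) = (36 - 3)*(-2) = 33*(-2) = -66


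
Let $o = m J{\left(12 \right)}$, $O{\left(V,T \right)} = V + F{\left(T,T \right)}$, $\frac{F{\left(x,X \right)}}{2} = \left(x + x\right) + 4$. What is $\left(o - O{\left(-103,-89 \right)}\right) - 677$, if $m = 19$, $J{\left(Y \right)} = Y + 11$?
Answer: $211$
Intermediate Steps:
$F{\left(x,X \right)} = 8 + 4 x$ ($F{\left(x,X \right)} = 2 \left(\left(x + x\right) + 4\right) = 2 \left(2 x + 4\right) = 2 \left(4 + 2 x\right) = 8 + 4 x$)
$J{\left(Y \right)} = 11 + Y$
$O{\left(V,T \right)} = 8 + V + 4 T$ ($O{\left(V,T \right)} = V + \left(8 + 4 T\right) = 8 + V + 4 T$)
$o = 437$ ($o = 19 \left(11 + 12\right) = 19 \cdot 23 = 437$)
$\left(o - O{\left(-103,-89 \right)}\right) - 677 = \left(437 - \left(8 - 103 + 4 \left(-89\right)\right)\right) - 677 = \left(437 - \left(8 - 103 - 356\right)\right) - 677 = \left(437 - -451\right) - 677 = \left(437 + 451\right) - 677 = 888 - 677 = 211$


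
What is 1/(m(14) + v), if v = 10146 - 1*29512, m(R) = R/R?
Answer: -1/19365 ≈ -5.1640e-5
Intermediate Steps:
m(R) = 1
v = -19366 (v = 10146 - 29512 = -19366)
1/(m(14) + v) = 1/(1 - 19366) = 1/(-19365) = -1/19365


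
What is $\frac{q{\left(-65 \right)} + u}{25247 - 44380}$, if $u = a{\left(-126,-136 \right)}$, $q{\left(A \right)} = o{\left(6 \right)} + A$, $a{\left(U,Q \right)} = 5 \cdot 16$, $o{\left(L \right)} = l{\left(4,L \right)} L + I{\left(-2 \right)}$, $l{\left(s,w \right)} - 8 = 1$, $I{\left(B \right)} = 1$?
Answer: $- \frac{70}{19133} \approx -0.0036586$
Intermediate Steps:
$l{\left(s,w \right)} = 9$ ($l{\left(s,w \right)} = 8 + 1 = 9$)
$o{\left(L \right)} = 1 + 9 L$ ($o{\left(L \right)} = 9 L + 1 = 1 + 9 L$)
$a{\left(U,Q \right)} = 80$
$q{\left(A \right)} = 55 + A$ ($q{\left(A \right)} = \left(1 + 9 \cdot 6\right) + A = \left(1 + 54\right) + A = 55 + A$)
$u = 80$
$\frac{q{\left(-65 \right)} + u}{25247 - 44380} = \frac{\left(55 - 65\right) + 80}{25247 - 44380} = \frac{-10 + 80}{-19133} = 70 \left(- \frac{1}{19133}\right) = - \frac{70}{19133}$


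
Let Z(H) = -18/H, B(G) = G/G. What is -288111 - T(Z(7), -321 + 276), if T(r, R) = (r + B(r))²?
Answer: -14117560/49 ≈ -2.8811e+5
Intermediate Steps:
B(G) = 1
T(r, R) = (1 + r)² (T(r, R) = (r + 1)² = (1 + r)²)
-288111 - T(Z(7), -321 + 276) = -288111 - (1 - 18/7)² = -288111 - (-11/7)² = -288111 - 1*121/49 = -288111 - 121/49 = -14117560/49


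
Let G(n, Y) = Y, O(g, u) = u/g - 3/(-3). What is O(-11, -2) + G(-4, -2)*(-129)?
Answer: 2851/11 ≈ 259.18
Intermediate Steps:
O(g, u) = 1 + u/g (O(g, u) = u/g - 3*(-1/3) = u/g + 1 = 1 + u/g)
O(-11, -2) + G(-4, -2)*(-129) = (-11 - 2)/(-11) - 2*(-129) = -1/11*(-13) + 258 = 13/11 + 258 = 2851/11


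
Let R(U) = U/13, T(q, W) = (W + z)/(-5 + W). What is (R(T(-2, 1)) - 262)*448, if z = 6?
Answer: -1526672/13 ≈ -1.1744e+5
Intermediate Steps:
T(q, W) = (6 + W)/(-5 + W) (T(q, W) = (W + 6)/(-5 + W) = (6 + W)/(-5 + W))
R(U) = U/13 (R(U) = U*(1/13) = U/13)
(R(T(-2, 1)) - 262)*448 = (((6 + 1)/(-5 + 1))/13 - 262)*448 = ((7/(-4))/13 - 262)*448 = ((-¼*7)/13 - 262)*448 = ((1/13)*(-7/4) - 262)*448 = (-7/52 - 262)*448 = -13631/52*448 = -1526672/13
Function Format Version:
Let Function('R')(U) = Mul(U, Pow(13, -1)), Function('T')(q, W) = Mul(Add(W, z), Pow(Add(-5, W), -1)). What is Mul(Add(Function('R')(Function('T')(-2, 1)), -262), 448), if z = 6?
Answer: Rational(-1526672, 13) ≈ -1.1744e+5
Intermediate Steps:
Function('T')(q, W) = Mul(Pow(Add(-5, W), -1), Add(6, W)) (Function('T')(q, W) = Mul(Add(W, 6), Pow(Add(-5, W), -1)) = Mul(Add(6, W), Pow(Add(-5, W), -1)) = Mul(Pow(Add(-5, W), -1), Add(6, W)))
Function('R')(U) = Mul(Rational(1, 13), U) (Function('R')(U) = Mul(U, Rational(1, 13)) = Mul(Rational(1, 13), U))
Mul(Add(Function('R')(Function('T')(-2, 1)), -262), 448) = Mul(Add(Mul(Rational(1, 13), Mul(Pow(Add(-5, 1), -1), Add(6, 1))), -262), 448) = Mul(Add(Mul(Rational(1, 13), Mul(Pow(-4, -1), 7)), -262), 448) = Mul(Add(Mul(Rational(1, 13), Mul(Rational(-1, 4), 7)), -262), 448) = Mul(Add(Mul(Rational(1, 13), Rational(-7, 4)), -262), 448) = Mul(Add(Rational(-7, 52), -262), 448) = Mul(Rational(-13631, 52), 448) = Rational(-1526672, 13)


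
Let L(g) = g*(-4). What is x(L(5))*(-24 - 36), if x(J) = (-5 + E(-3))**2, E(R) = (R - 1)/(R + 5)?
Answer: -2940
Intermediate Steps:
L(g) = -4*g
E(R) = (-1 + R)/(5 + R)
x(J) = 49 (x(J) = (-5 + (-1 - 3)/(5 - 3))**2 = (-5 - 4/2)**2 = (-5 + (1/2)*(-4))**2 = (-5 - 2)**2 = (-7)**2 = 49)
x(L(5))*(-24 - 36) = 49*(-24 - 36) = 49*(-60) = -2940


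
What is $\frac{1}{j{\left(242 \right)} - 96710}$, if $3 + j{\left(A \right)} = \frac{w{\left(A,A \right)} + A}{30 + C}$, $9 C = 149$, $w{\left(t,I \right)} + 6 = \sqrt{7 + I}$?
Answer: $- \frac{16978141037}{1641920888287960} - \frac{3771 \sqrt{249}}{1641920888287960} \approx -1.034 \cdot 10^{-5}$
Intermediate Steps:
$w{\left(t,I \right)} = -6 + \sqrt{7 + I}$
$C = \frac{149}{9}$ ($C = \frac{1}{9} \cdot 149 = \frac{149}{9} \approx 16.556$)
$j{\left(A \right)} = - \frac{1311}{419} + \frac{9 A}{419} + \frac{9 \sqrt{7 + A}}{419}$ ($j{\left(A \right)} = -3 + \frac{\left(-6 + \sqrt{7 + A}\right) + A}{30 + \frac{149}{9}} = -3 + \frac{-6 + A + \sqrt{7 + A}}{\frac{419}{9}} = -3 + \left(-6 + A + \sqrt{7 + A}\right) \frac{9}{419} = -3 + \left(- \frac{54}{419} + \frac{9 A}{419} + \frac{9 \sqrt{7 + A}}{419}\right) = - \frac{1311}{419} + \frac{9 A}{419} + \frac{9 \sqrt{7 + A}}{419}$)
$\frac{1}{j{\left(242 \right)} - 96710} = \frac{1}{\left(- \frac{1311}{419} + \frac{9}{419} \cdot 242 + \frac{9 \sqrt{7 + 242}}{419}\right) - 96710} = \frac{1}{\left(- \frac{1311}{419} + \frac{2178}{419} + \frac{9 \sqrt{249}}{419}\right) - 96710} = \frac{1}{\left(\frac{867}{419} + \frac{9 \sqrt{249}}{419}\right) - 96710} = \frac{1}{- \frac{40520623}{419} + \frac{9 \sqrt{249}}{419}}$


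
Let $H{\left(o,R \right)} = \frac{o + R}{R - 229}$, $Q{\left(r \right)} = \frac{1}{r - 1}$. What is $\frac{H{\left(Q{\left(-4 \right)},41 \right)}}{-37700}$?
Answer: $\frac{51}{8859500} \approx 5.7565 \cdot 10^{-6}$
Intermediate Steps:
$Q{\left(r \right)} = \frac{1}{-1 + r}$
$H{\left(o,R \right)} = \frac{R + o}{-229 + R}$
$\frac{H{\left(Q{\left(-4 \right)},41 \right)}}{-37700} = \frac{\frac{1}{-229 + 41} \left(41 + \frac{1}{-1 - 4}\right)}{-37700} = \frac{41 + \frac{1}{-5}}{-188} \left(- \frac{1}{37700}\right) = - \frac{41 - \frac{1}{5}}{188} \left(- \frac{1}{37700}\right) = \left(- \frac{1}{188}\right) \frac{204}{5} \left(- \frac{1}{37700}\right) = \left(- \frac{51}{235}\right) \left(- \frac{1}{37700}\right) = \frac{51}{8859500}$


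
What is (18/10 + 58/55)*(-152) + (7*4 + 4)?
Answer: -22104/55 ≈ -401.89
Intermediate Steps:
(18/10 + 58/55)*(-152) + (7*4 + 4) = (18*(⅒) + 58*(1/55))*(-152) + (28 + 4) = (9/5 + 58/55)*(-152) + 32 = (157/55)*(-152) + 32 = -23864/55 + 32 = -22104/55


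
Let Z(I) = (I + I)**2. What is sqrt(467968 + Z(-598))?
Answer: 4*sqrt(118649) ≈ 1377.8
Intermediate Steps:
Z(I) = 4*I**2 (Z(I) = (2*I)**2 = 4*I**2)
sqrt(467968 + Z(-598)) = sqrt(467968 + 4*(-598)**2) = sqrt(467968 + 4*357604) = sqrt(467968 + 1430416) = sqrt(1898384) = 4*sqrt(118649)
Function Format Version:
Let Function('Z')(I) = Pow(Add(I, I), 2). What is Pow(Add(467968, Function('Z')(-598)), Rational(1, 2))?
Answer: Mul(4, Pow(118649, Rational(1, 2))) ≈ 1377.8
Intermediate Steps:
Function('Z')(I) = Mul(4, Pow(I, 2)) (Function('Z')(I) = Pow(Mul(2, I), 2) = Mul(4, Pow(I, 2)))
Pow(Add(467968, Function('Z')(-598)), Rational(1, 2)) = Pow(Add(467968, Mul(4, Pow(-598, 2))), Rational(1, 2)) = Pow(Add(467968, Mul(4, 357604)), Rational(1, 2)) = Pow(Add(467968, 1430416), Rational(1, 2)) = Pow(1898384, Rational(1, 2)) = Mul(4, Pow(118649, Rational(1, 2)))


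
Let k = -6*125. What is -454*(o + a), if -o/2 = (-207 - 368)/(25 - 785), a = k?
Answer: 12965105/38 ≈ 3.4119e+5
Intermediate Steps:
k = -750
a = -750
o = -115/76 (o = -2*(-207 - 368)/(25 - 785) = -(-1150)/(-760) = -(-1150)*(-1)/760 = -2*115/152 = -115/76 ≈ -1.5132)
-454*(o + a) = -454*(-115/76 - 750) = -454*(-57115/76) = 12965105/38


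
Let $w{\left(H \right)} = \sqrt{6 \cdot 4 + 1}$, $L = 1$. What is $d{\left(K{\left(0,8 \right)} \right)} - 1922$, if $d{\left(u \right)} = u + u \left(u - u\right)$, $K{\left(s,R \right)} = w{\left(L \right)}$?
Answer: $-1917$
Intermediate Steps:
$w{\left(H \right)} = 5$ ($w{\left(H \right)} = \sqrt{24 + 1} = \sqrt{25} = 5$)
$K{\left(s,R \right)} = 5$
$d{\left(u \right)} = u$ ($d{\left(u \right)} = u + u 0 = u + 0 = u$)
$d{\left(K{\left(0,8 \right)} \right)} - 1922 = 5 - 1922 = -1917$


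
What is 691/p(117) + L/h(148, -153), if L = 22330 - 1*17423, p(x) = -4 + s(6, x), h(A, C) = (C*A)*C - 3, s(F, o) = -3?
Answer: -2393955190/24251703 ≈ -98.713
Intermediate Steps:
h(A, C) = -3 + A*C² (h(A, C) = (A*C)*C - 3 = A*C² - 3 = -3 + A*C²)
p(x) = -7 (p(x) = -4 - 3 = -7)
L = 4907 (L = 22330 - 17423 = 4907)
691/p(117) + L/h(148, -153) = 691/(-7) + 4907/(-3 + 148*(-153)²) = 691*(-⅐) + 4907/(-3 + 148*23409) = -691/7 + 4907/(-3 + 3464532) = -691/7 + 4907/3464529 = -2393955190/24251703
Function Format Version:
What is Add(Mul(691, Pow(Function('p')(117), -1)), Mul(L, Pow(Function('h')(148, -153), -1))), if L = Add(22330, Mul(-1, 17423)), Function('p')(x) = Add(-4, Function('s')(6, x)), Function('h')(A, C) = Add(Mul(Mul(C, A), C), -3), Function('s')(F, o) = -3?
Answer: Rational(-2393955190, 24251703) ≈ -98.713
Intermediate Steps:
Function('h')(A, C) = Add(-3, Mul(A, Pow(C, 2))) (Function('h')(A, C) = Add(Mul(Mul(A, C), C), -3) = Add(Mul(A, Pow(C, 2)), -3) = Add(-3, Mul(A, Pow(C, 2))))
Function('p')(x) = -7 (Function('p')(x) = Add(-4, -3) = -7)
L = 4907 (L = Add(22330, -17423) = 4907)
Add(Mul(691, Pow(Function('p')(117), -1)), Mul(L, Pow(Function('h')(148, -153), -1))) = Add(Mul(691, Pow(-7, -1)), Mul(4907, Pow(Add(-3, Mul(148, Pow(-153, 2))), -1))) = Add(Mul(691, Rational(-1, 7)), Mul(4907, Pow(Add(-3, Mul(148, 23409)), -1))) = Add(Rational(-691, 7), Mul(4907, Pow(Add(-3, 3464532), -1))) = Add(Rational(-691, 7), Mul(4907, Pow(3464529, -1))) = Add(Rational(-691, 7), Mul(4907, Rational(1, 3464529))) = Add(Rational(-691, 7), Rational(4907, 3464529)) = Rational(-2393955190, 24251703)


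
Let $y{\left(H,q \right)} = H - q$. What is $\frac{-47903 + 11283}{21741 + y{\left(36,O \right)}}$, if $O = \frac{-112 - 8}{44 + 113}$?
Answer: $- \frac{5749340}{3419109} \approx -1.6815$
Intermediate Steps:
$O = - \frac{120}{157} \approx -0.76433$
$\frac{-47903 + 11283}{21741 + y{\left(36,O \right)}} = \frac{-47903 + 11283}{21741 + \left(36 - - \frac{120}{157}\right)} = - \frac{36620}{21741 + \left(36 + \frac{120}{157}\right)} = - \frac{36620}{21741 + \frac{5772}{157}} = - \frac{36620}{\frac{3419109}{157}} = \left(-36620\right) \frac{157}{3419109} = - \frac{5749340}{3419109}$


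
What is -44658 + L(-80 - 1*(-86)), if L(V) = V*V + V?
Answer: -44616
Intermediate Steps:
L(V) = V + V**2 (L(V) = V**2 + V = V + V**2)
-44658 + L(-80 - 1*(-86)) = -44658 + (-80 - 1*(-86))*(1 + (-80 - 1*(-86))) = -44658 + (-80 + 86)*(1 + (-80 + 86)) = -44658 + 6*(1 + 6) = -44658 + 6*7 = -44658 + 42 = -44616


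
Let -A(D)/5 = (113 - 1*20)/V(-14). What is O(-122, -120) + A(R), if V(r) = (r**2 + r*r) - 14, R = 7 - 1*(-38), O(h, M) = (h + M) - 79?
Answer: -40601/126 ≈ -322.23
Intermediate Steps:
O(h, M) = -79 + M + h (O(h, M) = (M + h) - 79 = -79 + M + h)
R = 45 (R = 7 + 38 = 45)
V(r) = -14 + 2*r**2 (V(r) = (r**2 + r**2) - 14 = 2*r**2 - 14 = -14 + 2*r**2)
A(D) = -155/126 (A(D) = -5*(113 - 1*20)/(-14 + 2*(-14)**2) = -5*(113 - 20)/(-14 + 2*196) = -465/(-14 + 392) = -465/378 = -5*31/126 = -155/126)
O(-122, -120) + A(R) = (-79 - 120 - 122) - 155/126 = -321 - 155/126 = -40601/126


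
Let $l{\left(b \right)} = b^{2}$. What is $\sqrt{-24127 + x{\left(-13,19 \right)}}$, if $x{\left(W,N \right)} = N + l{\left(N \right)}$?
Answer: $i \sqrt{23747} \approx 154.1 i$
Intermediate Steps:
$x{\left(W,N \right)} = N + N^{2}$
$\sqrt{-24127 + x{\left(-13,19 \right)}} = \sqrt{-24127 + 19 \left(1 + 19\right)} = \sqrt{-24127 + 19 \cdot 20} = \sqrt{-24127 + 380} = \sqrt{-23747} = i \sqrt{23747}$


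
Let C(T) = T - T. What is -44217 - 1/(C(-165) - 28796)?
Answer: -1273272731/28796 ≈ -44217.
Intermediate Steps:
C(T) = 0
-44217 - 1/(C(-165) - 28796) = -44217 - 1/(0 - 28796) = -44217 - 1/(-28796) = -44217 - 1*(-1/28796) = -44217 + 1/28796 = -1273272731/28796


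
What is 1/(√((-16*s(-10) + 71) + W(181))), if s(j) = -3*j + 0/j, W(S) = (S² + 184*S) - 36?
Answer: √16405/32810 ≈ 0.0039038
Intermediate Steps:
W(S) = -36 + S² + 184*S
s(j) = -3*j (s(j) = -3*j + 0 = -3*j)
1/(√((-16*s(-10) + 71) + W(181))) = 1/(√((-(-48)*(-10) + 71) + (-36 + 181² + 184*181))) = 1/(√((-16*30 + 71) + (-36 + 32761 + 33304))) = 1/(√((-480 + 71) + 66029)) = 1/(√(-409 + 66029)) = 1/(√65620) = 1/(2*√16405) = √16405/32810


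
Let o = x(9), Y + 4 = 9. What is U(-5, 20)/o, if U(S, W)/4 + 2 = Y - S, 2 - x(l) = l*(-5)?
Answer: 32/47 ≈ 0.68085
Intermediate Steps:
Y = 5 (Y = -4 + 9 = 5)
x(l) = 2 + 5*l (x(l) = 2 - l*(-5) = 2 - (-5)*l = 2 + 5*l)
U(S, W) = 12 - 4*S (U(S, W) = -8 + 4*(5 - S) = -8 + (20 - 4*S) = 12 - 4*S)
o = 47 (o = 2 + 5*9 = 2 + 45 = 47)
U(-5, 20)/o = (12 - 4*(-5))/47 = (12 + 20)*(1/47) = 32*(1/47) = 32/47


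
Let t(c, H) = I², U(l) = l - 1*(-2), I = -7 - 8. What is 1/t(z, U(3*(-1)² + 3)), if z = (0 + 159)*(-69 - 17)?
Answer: 1/225 ≈ 0.0044444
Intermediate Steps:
z = -13674 (z = 159*(-86) = -13674)
I = -15
U(l) = 2 + l (U(l) = l + 2 = 2 + l)
t(c, H) = 225 (t(c, H) = (-15)² = 225)
1/t(z, U(3*(-1)² + 3)) = 1/225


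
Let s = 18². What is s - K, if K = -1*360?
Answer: 684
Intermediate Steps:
s = 324
K = -360
s - K = 324 - 1*(-360) = 324 + 360 = 684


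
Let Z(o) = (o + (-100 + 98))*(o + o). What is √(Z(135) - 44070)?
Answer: 4*I*√510 ≈ 90.333*I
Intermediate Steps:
Z(o) = 2*o*(-2 + o) (Z(o) = (o - 2)*(2*o) = (-2 + o)*(2*o) = 2*o*(-2 + o))
√(Z(135) - 44070) = √(2*135*(-2 + 135) - 44070) = √(2*135*133 - 44070) = √(35910 - 44070) = √(-8160) = 4*I*√510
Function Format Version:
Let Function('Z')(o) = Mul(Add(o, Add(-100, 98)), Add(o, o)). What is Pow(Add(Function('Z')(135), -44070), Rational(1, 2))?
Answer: Mul(4, I, Pow(510, Rational(1, 2))) ≈ Mul(90.333, I)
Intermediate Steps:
Function('Z')(o) = Mul(2, o, Add(-2, o)) (Function('Z')(o) = Mul(Add(o, -2), Mul(2, o)) = Mul(Add(-2, o), Mul(2, o)) = Mul(2, o, Add(-2, o)))
Pow(Add(Function('Z')(135), -44070), Rational(1, 2)) = Pow(Add(Mul(2, 135, Add(-2, 135)), -44070), Rational(1, 2)) = Pow(Add(Mul(2, 135, 133), -44070), Rational(1, 2)) = Pow(Add(35910, -44070), Rational(1, 2)) = Pow(-8160, Rational(1, 2)) = Mul(4, I, Pow(510, Rational(1, 2)))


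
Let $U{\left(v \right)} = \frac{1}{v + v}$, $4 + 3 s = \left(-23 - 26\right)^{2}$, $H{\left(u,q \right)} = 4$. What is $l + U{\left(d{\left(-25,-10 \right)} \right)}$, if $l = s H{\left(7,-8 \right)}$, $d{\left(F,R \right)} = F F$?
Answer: $\frac{3995001}{1250} \approx 3196.0$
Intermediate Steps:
$d{\left(F,R \right)} = F^{2}$
$s = 799$ ($s = - \frac{4}{3} + \frac{\left(-23 - 26\right)^{2}}{3} = - \frac{4}{3} + \frac{\left(-49\right)^{2}}{3} = - \frac{4}{3} + \frac{1}{3} \cdot 2401 = - \frac{4}{3} + \frac{2401}{3} = 799$)
$l = 3196$ ($l = 799 \cdot 4 = 3196$)
$U{\left(v \right)} = \frac{1}{2 v}$
$l + U{\left(d{\left(-25,-10 \right)} \right)} = 3196 + \frac{1}{2 \left(-25\right)^{2}} = 3196 + \frac{1}{2 \cdot 625} = 3196 + \frac{1}{2} \cdot \frac{1}{625} = 3196 + \frac{1}{1250} = \frac{3995001}{1250}$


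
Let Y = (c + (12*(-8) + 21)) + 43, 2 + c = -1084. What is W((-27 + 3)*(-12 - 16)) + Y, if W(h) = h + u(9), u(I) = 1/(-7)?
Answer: -3123/7 ≈ -446.14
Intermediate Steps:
c = -1086 (c = -2 - 1084 = -1086)
u(I) = -⅐
W(h) = -⅐ + h (W(h) = h - ⅐ = -⅐ + h)
Y = -1118 (Y = (-1086 + (12*(-8) + 21)) + 43 = (-1086 + (-96 + 21)) + 43 = (-1086 - 75) + 43 = -1161 + 43 = -1118)
W((-27 + 3)*(-12 - 16)) + Y = (-⅐ + (-27 + 3)*(-12 - 16)) - 1118 = (-⅐ - 24*(-28)) - 1118 = (-⅐ + 672) - 1118 = 4703/7 - 1118 = -3123/7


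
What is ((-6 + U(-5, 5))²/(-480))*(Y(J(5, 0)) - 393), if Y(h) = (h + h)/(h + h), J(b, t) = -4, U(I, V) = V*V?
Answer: 17689/60 ≈ 294.82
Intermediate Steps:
U(I, V) = V²
Y(h) = 1 (Y(h) = (2*h)/((2*h)) = (2*h)*(1/(2*h)) = 1)
((-6 + U(-5, 5))²/(-480))*(Y(J(5, 0)) - 393) = ((-6 + 5²)²/(-480))*(1 - 393) = ((-6 + 25)²*(-1/480))*(-392) = (19²*(-1/480))*(-392) = (361*(-1/480))*(-392) = -361/480*(-392) = 17689/60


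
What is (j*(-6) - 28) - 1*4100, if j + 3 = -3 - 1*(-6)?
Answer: -4128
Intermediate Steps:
j = 0 (j = -3 + (-3 - 1*(-6)) = -3 + (-3 + 6) = -3 + 3 = 0)
(j*(-6) - 28) - 1*4100 = (0*(-6) - 28) - 1*4100 = (0 - 28) - 4100 = -28 - 4100 = -4128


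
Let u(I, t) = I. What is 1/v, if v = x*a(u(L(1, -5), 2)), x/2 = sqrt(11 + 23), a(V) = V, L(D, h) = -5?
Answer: -sqrt(34)/340 ≈ -0.017150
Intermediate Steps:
x = 2*sqrt(34) (x = 2*sqrt(11 + 23) = 2*sqrt(34) ≈ 11.662)
v = -10*sqrt(34) (v = (2*sqrt(34))*(-5) = -10*sqrt(34) ≈ -58.310)
1/v = 1/(-10*sqrt(34)) = -sqrt(34)/340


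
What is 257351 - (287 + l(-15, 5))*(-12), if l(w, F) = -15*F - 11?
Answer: 259763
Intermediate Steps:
l(w, F) = -11 - 15*F
257351 - (287 + l(-15, 5))*(-12) = 257351 - (287 + (-11 - 15*5))*(-12) = 257351 - (287 + (-11 - 75))*(-12) = 257351 - (287 - 86)*(-12) = 257351 - 201*(-12) = 257351 - 1*(-2412) = 257351 + 2412 = 259763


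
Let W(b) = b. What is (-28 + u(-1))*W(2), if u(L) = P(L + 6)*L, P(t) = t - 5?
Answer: -56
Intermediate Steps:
P(t) = -5 + t
u(L) = L*(1 + L) (u(L) = (-5 + (L + 6))*L = (-5 + (6 + L))*L = (1 + L)*L = L*(1 + L))
(-28 + u(-1))*W(2) = (-28 - (1 - 1))*2 = (-28 - 1*0)*2 = (-28 + 0)*2 = -28*2 = -56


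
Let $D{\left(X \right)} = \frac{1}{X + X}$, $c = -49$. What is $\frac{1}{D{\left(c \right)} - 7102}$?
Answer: $- \frac{98}{695997} \approx -0.00014081$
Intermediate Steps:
$D{\left(X \right)} = \frac{1}{2 X}$
$\frac{1}{D{\left(c \right)} - 7102} = \frac{1}{\frac{1}{2 \left(-49\right)} - 7102} = \frac{1}{\frac{1}{2} \left(- \frac{1}{49}\right) - 7102} = \frac{1}{- \frac{1}{98} - 7102} = \frac{1}{- \frac{695997}{98}} = - \frac{98}{695997}$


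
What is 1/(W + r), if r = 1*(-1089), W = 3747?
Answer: 1/2658 ≈ 0.00037622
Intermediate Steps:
r = -1089
1/(W + r) = 1/(3747 - 1089) = 1/2658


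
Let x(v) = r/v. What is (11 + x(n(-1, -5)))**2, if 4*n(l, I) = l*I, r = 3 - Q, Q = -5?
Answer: 7569/25 ≈ 302.76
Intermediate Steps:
r = 8 (r = 3 - 1*(-5) = 3 + 5 = 8)
n(l, I) = I*l/4 (n(l, I) = (l*I)/4 = (I*l)/4 = I*l/4)
x(v) = 8/v
(11 + x(n(-1, -5)))**2 = (11 + 8/(((1/4)*(-5)*(-1))))**2 = (11 + 8/(5/4))**2 = (11 + 8*(4/5))**2 = (11 + 32/5)**2 = (87/5)**2 = 7569/25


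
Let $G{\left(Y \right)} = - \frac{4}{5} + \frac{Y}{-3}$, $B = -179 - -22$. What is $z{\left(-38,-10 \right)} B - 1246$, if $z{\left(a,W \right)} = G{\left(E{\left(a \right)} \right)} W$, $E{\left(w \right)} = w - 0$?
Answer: $\frac{52154}{3} \approx 17385.0$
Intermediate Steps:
$E{\left(w \right)} = w$ ($E{\left(w \right)} = w + 0 = w$)
$B = -157$ ($B = -179 + 22 = -157$)
$G{\left(Y \right)} = - \frac{4}{5} - \frac{Y}{3}$ ($G{\left(Y \right)} = \left(-4\right) \frac{1}{5} + Y \left(- \frac{1}{3}\right) = - \frac{4}{5} - \frac{Y}{3}$)
$z{\left(a,W \right)} = W \left(- \frac{4}{5} - \frac{a}{3}\right)$ ($z{\left(a,W \right)} = \left(- \frac{4}{5} - \frac{a}{3}\right) W = W \left(- \frac{4}{5} - \frac{a}{3}\right)$)
$z{\left(-38,-10 \right)} B - 1246 = \left(- \frac{1}{15}\right) \left(-10\right) \left(12 + 5 \left(-38\right)\right) \left(-157\right) - 1246 = \left(- \frac{1}{15}\right) \left(-10\right) \left(12 - 190\right) \left(-157\right) - 1246 = \left(- \frac{1}{15}\right) \left(-10\right) \left(-178\right) \left(-157\right) - 1246 = \left(- \frac{356}{3}\right) \left(-157\right) - 1246 = \frac{55892}{3} - 1246 = \frac{52154}{3}$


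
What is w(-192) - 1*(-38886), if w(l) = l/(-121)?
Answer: 4705398/121 ≈ 38888.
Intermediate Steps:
w(l) = -l/121 (w(l) = l*(-1/121) = -l/121)
w(-192) - 1*(-38886) = -1/121*(-192) - 1*(-38886) = 192/121 + 38886 = 4705398/121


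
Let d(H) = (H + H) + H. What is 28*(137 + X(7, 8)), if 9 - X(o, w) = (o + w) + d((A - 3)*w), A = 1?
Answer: 5012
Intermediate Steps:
d(H) = 3*H (d(H) = 2*H + H = 3*H)
X(o, w) = 9 - o + 5*w (X(o, w) = 9 - ((o + w) + 3*((1 - 3)*w)) = 9 - ((o + w) + 3*(-2*w)) = 9 - ((o + w) - 6*w) = 9 - (o - 5*w) = 9 + (-o + 5*w) = 9 - o + 5*w)
28*(137 + X(7, 8)) = 28*(137 + (9 - 1*7 + 5*8)) = 28*(137 + (9 - 7 + 40)) = 28*(137 + 42) = 28*179 = 5012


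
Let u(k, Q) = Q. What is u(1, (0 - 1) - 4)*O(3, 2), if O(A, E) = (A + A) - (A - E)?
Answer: -25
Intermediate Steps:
O(A, E) = A + E (O(A, E) = 2*A + (E - A) = A + E)
u(1, (0 - 1) - 4)*O(3, 2) = ((0 - 1) - 4)*(3 + 2) = (-1 - 4)*5 = -5*5 = -25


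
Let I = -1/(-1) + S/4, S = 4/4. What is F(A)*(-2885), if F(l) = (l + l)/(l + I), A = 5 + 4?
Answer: -207720/41 ≈ -5066.3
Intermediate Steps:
A = 9
S = 1 (S = 4*(¼) = 1)
I = 5/4 (I = -1/(-1) + 1/4 = -1*(-1) + 1*(¼) = 1 + ¼ = 5/4 ≈ 1.2500)
F(l) = 2*l/(5/4 + l) (F(l) = (l + l)/(l + 5/4) = (2*l)/(5/4 + l) = 2*l/(5/4 + l))
F(A)*(-2885) = (8*9/(5 + 4*9))*(-2885) = (8*9/(5 + 36))*(-2885) = (8*9/41)*(-2885) = (8*9*(1/41))*(-2885) = (72/41)*(-2885) = -207720/41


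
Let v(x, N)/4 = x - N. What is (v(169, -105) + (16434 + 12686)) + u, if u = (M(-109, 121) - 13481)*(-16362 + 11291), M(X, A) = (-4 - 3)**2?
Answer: 68143888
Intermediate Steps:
v(x, N) = -4*N + 4*x (v(x, N) = 4*(x - N) = -4*N + 4*x)
M(X, A) = 49 (M(X, A) = (-7)**2 = 49)
u = 68113672 (u = (49 - 13481)*(-16362 + 11291) = -13432*(-5071) = 68113672)
(v(169, -105) + (16434 + 12686)) + u = ((-4*(-105) + 4*169) + (16434 + 12686)) + 68113672 = ((420 + 676) + 29120) + 68113672 = (1096 + 29120) + 68113672 = 30216 + 68113672 = 68143888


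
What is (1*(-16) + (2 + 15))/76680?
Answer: 1/76680 ≈ 1.3041e-5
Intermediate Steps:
(1*(-16) + (2 + 15))/76680 = (-16 + 17)*(1/76680) = 1*(1/76680) = 1/76680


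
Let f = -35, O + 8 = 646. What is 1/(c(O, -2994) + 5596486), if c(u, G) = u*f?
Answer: 1/5574156 ≈ 1.7940e-7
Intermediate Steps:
O = 638 (O = -8 + 646 = 638)
c(u, G) = -35*u (c(u, G) = u*(-35) = -35*u)
1/(c(O, -2994) + 5596486) = 1/(-35*638 + 5596486) = 1/(-22330 + 5596486) = 1/5574156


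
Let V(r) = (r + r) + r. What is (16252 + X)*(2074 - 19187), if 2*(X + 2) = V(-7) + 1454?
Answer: -580695429/2 ≈ -2.9035e+8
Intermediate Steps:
V(r) = 3*r (V(r) = 2*r + r = 3*r)
X = 1429/2 (X = -2 + (3*(-7) + 1454)/2 = -2 + (-21 + 1454)/2 = -2 + (1/2)*1433 = -2 + 1433/2 = 1429/2 ≈ 714.50)
(16252 + X)*(2074 - 19187) = (16252 + 1429/2)*(2074 - 19187) = (33933/2)*(-17113) = -580695429/2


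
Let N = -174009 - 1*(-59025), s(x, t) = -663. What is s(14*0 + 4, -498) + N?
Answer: -115647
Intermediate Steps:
N = -114984 (N = -174009 + 59025 = -114984)
s(14*0 + 4, -498) + N = -663 - 114984 = -115647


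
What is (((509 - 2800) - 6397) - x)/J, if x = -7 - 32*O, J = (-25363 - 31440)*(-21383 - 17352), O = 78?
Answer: -1237/440052841 ≈ -2.8110e-6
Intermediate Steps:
J = 2200264205 (J = -56803*(-38735) = 2200264205)
x = -2503 (x = -7 - 32*78 = -7 - 2496 = -2503)
(((509 - 2800) - 6397) - x)/J = (((509 - 2800) - 6397) - 1*(-2503))/2200264205 = ((-2291 - 6397) + 2503)*(1/2200264205) = (-8688 + 2503)*(1/2200264205) = -6185*1/2200264205 = -1237/440052841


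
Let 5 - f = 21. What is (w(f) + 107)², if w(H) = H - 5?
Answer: 7396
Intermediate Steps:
f = -16 (f = 5 - 1*21 = 5 - 21 = -16)
w(H) = -5 + H
(w(f) + 107)² = ((-5 - 16) + 107)² = (-21 + 107)² = 86² = 7396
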